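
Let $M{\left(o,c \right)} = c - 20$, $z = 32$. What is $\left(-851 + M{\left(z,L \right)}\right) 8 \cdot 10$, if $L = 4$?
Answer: $-69360$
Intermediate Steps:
$M{\left(o,c \right)} = -20 + c$ ($M{\left(o,c \right)} = c - 20 = -20 + c$)
$\left(-851 + M{\left(z,L \right)}\right) 8 \cdot 10 = \left(-851 + \left(-20 + 4\right)\right) 8 \cdot 10 = \left(-851 - 16\right) 80 = \left(-867\right) 80 = -69360$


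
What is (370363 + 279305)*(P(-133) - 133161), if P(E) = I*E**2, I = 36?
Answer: 327200740524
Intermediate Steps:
P(E) = 36*E**2
(370363 + 279305)*(P(-133) - 133161) = (370363 + 279305)*(36*(-133)**2 - 133161) = 649668*(36*17689 - 133161) = 649668*(636804 - 133161) = 649668*503643 = 327200740524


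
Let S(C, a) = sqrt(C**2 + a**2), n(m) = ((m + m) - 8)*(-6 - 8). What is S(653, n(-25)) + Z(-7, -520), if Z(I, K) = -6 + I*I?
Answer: 43 + sqrt(1085753) ≈ 1085.0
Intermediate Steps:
Z(I, K) = -6 + I**2
n(m) = 112 - 28*m (n(m) = (2*m - 8)*(-14) = (-8 + 2*m)*(-14) = 112 - 28*m)
S(653, n(-25)) + Z(-7, -520) = sqrt(653**2 + (112 - 28*(-25))**2) + (-6 + (-7)**2) = sqrt(426409 + (112 + 700)**2) + (-6 + 49) = sqrt(426409 + 812**2) + 43 = sqrt(426409 + 659344) + 43 = sqrt(1085753) + 43 = 43 + sqrt(1085753)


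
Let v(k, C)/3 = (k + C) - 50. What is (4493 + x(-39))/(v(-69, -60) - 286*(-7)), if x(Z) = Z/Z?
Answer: 4494/1465 ≈ 3.0676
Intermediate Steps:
x(Z) = 1
v(k, C) = -150 + 3*C + 3*k (v(k, C) = 3*((k + C) - 50) = 3*((C + k) - 50) = 3*(-50 + C + k) = -150 + 3*C + 3*k)
(4493 + x(-39))/(v(-69, -60) - 286*(-7)) = (4493 + 1)/((-150 + 3*(-60) + 3*(-69)) - 286*(-7)) = 4494/((-150 - 180 - 207) + 2002) = 4494/(-537 + 2002) = 4494/1465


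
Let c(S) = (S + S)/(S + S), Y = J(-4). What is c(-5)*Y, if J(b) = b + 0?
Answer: -4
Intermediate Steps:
J(b) = b
Y = -4
c(S) = 1 (c(S) = (2*S)/((2*S)) = (2*S)*(1/(2*S)) = 1)
c(-5)*Y = 1*(-4) = -4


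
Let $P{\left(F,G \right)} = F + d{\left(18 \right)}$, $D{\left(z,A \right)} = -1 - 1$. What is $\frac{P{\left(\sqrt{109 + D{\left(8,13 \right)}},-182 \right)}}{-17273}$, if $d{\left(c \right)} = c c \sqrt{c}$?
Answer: $- \frac{972 \sqrt{2}}{17273} - \frac{\sqrt{107}}{17273} \approx -0.080181$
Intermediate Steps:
$d{\left(c \right)} = c^{\frac{5}{2}}$ ($d{\left(c \right)} = c^{2} \sqrt{c} = c^{\frac{5}{2}}$)
$D{\left(z,A \right)} = -2$ ($D{\left(z,A \right)} = -1 - 1 = -2$)
$P{\left(F,G \right)} = F + 972 \sqrt{2}$ ($P{\left(F,G \right)} = F + 18^{\frac{5}{2}} = F + 972 \sqrt{2}$)
$\frac{P{\left(\sqrt{109 + D{\left(8,13 \right)}},-182 \right)}}{-17273} = \frac{\sqrt{109 - 2} + 972 \sqrt{2}}{-17273} = \left(\sqrt{107} + 972 \sqrt{2}\right) \left(- \frac{1}{17273}\right) = - \frac{972 \sqrt{2}}{17273} - \frac{\sqrt{107}}{17273}$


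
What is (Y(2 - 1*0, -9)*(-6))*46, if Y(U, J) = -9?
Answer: 2484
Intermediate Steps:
(Y(2 - 1*0, -9)*(-6))*46 = -9*(-6)*46 = 54*46 = 2484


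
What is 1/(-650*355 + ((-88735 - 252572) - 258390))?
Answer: -1/830447 ≈ -1.2042e-6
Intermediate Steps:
1/(-650*355 + ((-88735 - 252572) - 258390)) = 1/(-230750 + (-341307 - 258390)) = 1/(-230750 - 599697) = 1/(-830447) = -1/830447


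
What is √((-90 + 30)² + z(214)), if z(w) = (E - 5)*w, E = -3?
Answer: 4*√118 ≈ 43.451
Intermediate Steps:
z(w) = -8*w (z(w) = (-3 - 5)*w = -8*w)
√((-90 + 30)² + z(214)) = √((-90 + 30)² - 8*214) = √((-60)² - 1712) = √(3600 - 1712) = √1888 = 4*√118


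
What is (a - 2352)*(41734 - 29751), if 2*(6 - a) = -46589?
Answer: 502051751/2 ≈ 2.5103e+8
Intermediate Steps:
a = 46601/2 (a = 6 - ½*(-46589) = 6 + 46589/2 = 46601/2 ≈ 23301.)
(a - 2352)*(41734 - 29751) = (46601/2 - 2352)*(41734 - 29751) = (41897/2)*11983 = 502051751/2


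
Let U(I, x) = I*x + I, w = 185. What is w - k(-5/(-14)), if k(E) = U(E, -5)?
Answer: 1305/7 ≈ 186.43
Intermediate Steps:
U(I, x) = I + I*x
k(E) = -4*E (k(E) = E*(1 - 5) = E*(-4) = -4*E)
w - k(-5/(-14)) = 185 - (-4)*(-5/(-14)) = 185 - (-4)*(-5*(-1/14)) = 185 - (-4)*5/14 = 185 - 1*(-10/7) = 185 + 10/7 = 1305/7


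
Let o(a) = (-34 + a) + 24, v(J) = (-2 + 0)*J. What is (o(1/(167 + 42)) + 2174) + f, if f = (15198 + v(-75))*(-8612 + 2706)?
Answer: -18944412915/209 ≈ -9.0643e+7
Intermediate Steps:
v(J) = -2*J
o(a) = -10 + a
f = -90645288 (f = (15198 - 2*(-75))*(-8612 + 2706) = (15198 + 150)*(-5906) = 15348*(-5906) = -90645288)
(o(1/(167 + 42)) + 2174) + f = ((-10 + 1/(167 + 42)) + 2174) - 90645288 = ((-10 + 1/209) + 2174) - 90645288 = (-2089/209 + 2174) - 90645288 = 452277/209 - 90645288 = -18944412915/209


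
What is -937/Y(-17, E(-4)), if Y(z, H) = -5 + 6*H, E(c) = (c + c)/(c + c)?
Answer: -937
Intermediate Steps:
E(c) = 1 (E(c) = (2*c)/((2*c)) = (2*c)*(1/(2*c)) = 1)
-937/Y(-17, E(-4)) = -937/(-5 + 6*1) = -937/(-5 + 6) = -937/1 = -937*1 = -937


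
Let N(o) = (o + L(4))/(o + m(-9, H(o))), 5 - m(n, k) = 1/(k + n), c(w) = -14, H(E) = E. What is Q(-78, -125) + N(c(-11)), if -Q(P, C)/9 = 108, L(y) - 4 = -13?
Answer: -199703/206 ≈ -969.43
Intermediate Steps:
L(y) = -9 (L(y) = 4 - 13 = -9)
Q(P, C) = -972 (Q(P, C) = -9*108 = -972)
m(n, k) = 5 - 1/(k + n)
N(o) = (-9 + o)/(o + (-46 + 5*o)/(-9 + o)) (N(o) = (o - 9)/(o + (-1 + 5*o + 5*(-9))/(o - 9)) = (-9 + o)/(o + (-1 + 5*o - 45)/(-9 + o)) = (-9 + o)/(o + (-46 + 5*o)/(-9 + o)))
Q(-78, -125) + N(c(-11)) = -972 + (-9 - 14)²/(-46 + (-14)² - 4*(-14)) = -972 + (-23)²/(-46 + 196 + 56) = -972 + 529/206 = -199703/206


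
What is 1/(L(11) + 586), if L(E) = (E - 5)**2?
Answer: 1/622 ≈ 0.0016077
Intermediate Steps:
L(E) = (-5 + E)**2
1/(L(11) + 586) = 1/((-5 + 11)**2 + 586) = 1/(6**2 + 586) = 1/(36 + 586) = 1/622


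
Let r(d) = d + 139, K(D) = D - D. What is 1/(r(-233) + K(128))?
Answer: -1/94 ≈ -0.010638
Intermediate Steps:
K(D) = 0
r(d) = 139 + d
1/(r(-233) + K(128)) = 1/((139 - 233) + 0) = 1/(-94 + 0) = 1/(-94) = -1/94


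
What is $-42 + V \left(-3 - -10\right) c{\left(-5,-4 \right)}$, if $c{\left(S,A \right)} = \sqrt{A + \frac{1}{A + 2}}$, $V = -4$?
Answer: $-42 - 42 i \sqrt{2} \approx -42.0 - 59.397 i$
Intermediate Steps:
$c{\left(S,A \right)} = \sqrt{A + \frac{1}{2 + A}}$
$-42 + V \left(-3 - -10\right) c{\left(-5,-4 \right)} = -42 + - 4 \left(-3 - -10\right) \sqrt{\frac{1 - 4 \left(2 - 4\right)}{2 - 4}} = -42 + - 4 \left(-3 + 10\right) \sqrt{\frac{1 - -8}{-2}} = -42 + \left(-4\right) 7 \sqrt{- \frac{1 + 8}{2}} = -42 - 28 \sqrt{\left(- \frac{1}{2}\right) 9} = -42 - 28 \sqrt{- \frac{9}{2}} = -42 - 28 \frac{3 i \sqrt{2}}{2} = -42 - 42 i \sqrt{2}$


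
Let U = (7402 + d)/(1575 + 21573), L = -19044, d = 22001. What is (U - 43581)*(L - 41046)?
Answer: 3367655867925/1286 ≈ 2.6187e+9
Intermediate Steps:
U = 3267/2572 (U = (7402 + 22001)/(1575 + 21573) = 29403/23148 = 29403*(1/23148) = 3267/2572 ≈ 1.2702)
(U - 43581)*(L - 41046) = (3267/2572 - 43581)*(-19044 - 41046) = -112087065/2572*(-60090) = 3367655867925/1286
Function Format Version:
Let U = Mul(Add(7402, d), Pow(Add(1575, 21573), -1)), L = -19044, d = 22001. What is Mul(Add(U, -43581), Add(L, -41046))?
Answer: Rational(3367655867925, 1286) ≈ 2.6187e+9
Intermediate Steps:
U = Rational(3267, 2572) (U = Mul(Add(7402, 22001), Pow(Add(1575, 21573), -1)) = Mul(29403, Pow(23148, -1)) = Mul(29403, Rational(1, 23148)) = Rational(3267, 2572) ≈ 1.2702)
Mul(Add(U, -43581), Add(L, -41046)) = Mul(Add(Rational(3267, 2572), -43581), Add(-19044, -41046)) = Mul(Rational(-112087065, 2572), -60090) = Rational(3367655867925, 1286)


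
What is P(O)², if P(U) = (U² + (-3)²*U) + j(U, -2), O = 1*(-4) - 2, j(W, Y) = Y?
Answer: 400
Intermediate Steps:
O = -6 (O = -4 - 2 = -6)
P(U) = -2 + U² + 9*U (P(U) = (U² + (-3)²*U) - 2 = (U² + 9*U) - 2 = -2 + U² + 9*U)
P(O)² = (-2 + (-6)² + 9*(-6))² = (-2 + 36 - 54)² = (-20)² = 400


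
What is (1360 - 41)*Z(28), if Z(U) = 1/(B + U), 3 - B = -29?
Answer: 1319/60 ≈ 21.983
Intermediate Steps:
B = 32 (B = 3 - 1*(-29) = 3 + 29 = 32)
Z(U) = 1/(32 + U)
(1360 - 41)*Z(28) = (1360 - 41)/(32 + 28) = 1319/60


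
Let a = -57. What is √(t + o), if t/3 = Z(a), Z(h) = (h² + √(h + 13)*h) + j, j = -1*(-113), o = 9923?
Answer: √(20009 - 342*I*√11) ≈ 141.51 - 4.0078*I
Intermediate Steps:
j = 113
Z(h) = 113 + h² + h*√(13 + h) (Z(h) = (h² + √(h + 13)*h) + 113 = (h² + √(13 + h)*h) + 113 = (h² + h*√(13 + h)) + 113 = 113 + h² + h*√(13 + h))
t = 10086 - 342*I*√11 (t = 3*(113 + (-57)² - 57*√(13 - 57)) = 3*(113 + 3249 - 114*I*√11) = 3*(3362 - 114*I*√11) = 10086 - 342*I*√11 ≈ 10086.0 - 1134.3*I)
√(t + o) = √((10086 - 342*I*√11) + 9923) = √(20009 - 342*I*√11)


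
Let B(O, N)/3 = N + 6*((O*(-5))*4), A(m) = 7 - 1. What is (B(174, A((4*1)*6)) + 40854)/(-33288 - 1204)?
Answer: 5442/8623 ≈ 0.63110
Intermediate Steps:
A(m) = 6
B(O, N) = -360*O + 3*N (B(O, N) = 3*(N + 6*((O*(-5))*4)) = 3*(N + 6*(-5*O*4)) = 3*(N + 6*(-20*O)) = 3*(N - 120*O) = -360*O + 3*N)
(B(174, A((4*1)*6)) + 40854)/(-33288 - 1204) = ((-360*174 + 3*6) + 40854)/(-33288 - 1204) = ((-62640 + 18) + 40854)/(-34492) = (-62622 + 40854)*(-1/34492) = -21768*(-1/34492) = 5442/8623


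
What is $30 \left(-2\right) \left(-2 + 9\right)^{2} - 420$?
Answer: $-3360$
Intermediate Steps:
$30 \left(-2\right) \left(-2 + 9\right)^{2} - 420 = - 60 \cdot 7^{2} - 420 = \left(-60\right) 49 - 420 = -2940 - 420 = -3360$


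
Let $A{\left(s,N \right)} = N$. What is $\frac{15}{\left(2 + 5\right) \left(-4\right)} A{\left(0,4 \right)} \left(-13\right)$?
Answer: $\frac{195}{7} \approx 27.857$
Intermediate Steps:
$\frac{15}{\left(2 + 5\right) \left(-4\right)} A{\left(0,4 \right)} \left(-13\right) = \frac{15}{\left(2 + 5\right) \left(-4\right)} 4 \left(-13\right) = \frac{15}{7 \left(-4\right)} 4 \left(-13\right) = \frac{15}{-28} \cdot 4 \left(-13\right) = 15 \left(- \frac{1}{28}\right) 4 \left(-13\right) = \left(- \frac{15}{28}\right) 4 \left(-13\right) = \left(- \frac{15}{7}\right) \left(-13\right) = \frac{195}{7}$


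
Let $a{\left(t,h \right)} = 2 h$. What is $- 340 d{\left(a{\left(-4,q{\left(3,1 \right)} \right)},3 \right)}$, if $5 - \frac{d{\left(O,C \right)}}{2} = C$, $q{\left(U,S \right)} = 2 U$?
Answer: $-1360$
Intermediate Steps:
$d{\left(O,C \right)} = 10 - 2 C$
$- 340 d{\left(a{\left(-4,q{\left(3,1 \right)} \right)},3 \right)} = - 340 \left(10 - 6\right) = \left(-340\right) 4 = -1360$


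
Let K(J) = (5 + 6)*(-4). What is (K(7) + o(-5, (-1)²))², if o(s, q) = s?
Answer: 2401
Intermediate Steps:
K(J) = -44 (K(J) = 11*(-4) = -44)
(K(7) + o(-5, (-1)²))² = (-44 - 5)² = (-49)² = 2401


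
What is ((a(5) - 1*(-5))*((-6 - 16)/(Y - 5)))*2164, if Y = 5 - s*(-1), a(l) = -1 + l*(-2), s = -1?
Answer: -285648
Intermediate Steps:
a(l) = -1 - 2*l
Y = 4 (Y = 5 - (-1)*(-1) = 5 - 1*1 = 5 - 1 = 4)
((a(5) - 1*(-5))*((-6 - 16)/(Y - 5)))*2164 = (((-1 - 2*5) - 1*(-5))*((-6 - 16)/(4 - 5)))*2164 = (((-1 - 10) + 5)*(-22/(-1)))*2164 = ((-11 + 5)*(-22*(-1)))*2164 = -6*22*2164 = -132*2164 = -285648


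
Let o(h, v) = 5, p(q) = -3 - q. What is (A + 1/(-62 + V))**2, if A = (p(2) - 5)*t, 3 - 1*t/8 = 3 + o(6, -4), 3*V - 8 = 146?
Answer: 163763209/1024 ≈ 1.5993e+5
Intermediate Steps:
V = 154/3 (V = 8/3 + (1/3)*146 = 8/3 + 146/3 = 154/3 ≈ 51.333)
t = -40 (t = 24 - 8*(3 + 5) = 24 - 8*8 = 24 - 64 = -40)
A = 400 (A = ((-3 - 1*2) - 5)*(-40) = ((-3 - 2) - 5)*(-40) = (-5 - 5)*(-40) = -10*(-40) = 400)
(A + 1/(-62 + V))**2 = (400 + 1/(-62 + 154/3))**2 = (400 + 1/(-32/3))**2 = (400 - 3/32)**2 = (12797/32)**2 = 163763209/1024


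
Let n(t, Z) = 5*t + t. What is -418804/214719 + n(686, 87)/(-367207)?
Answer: -154671543832/78846319833 ≈ -1.9617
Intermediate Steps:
n(t, Z) = 6*t
-418804/214719 + n(686, 87)/(-367207) = -418804/214719 + (6*686)/(-367207) = -418804*1/214719 + 4116*(-1/367207) = -418804/214719 - 4116/367207 = -154671543832/78846319833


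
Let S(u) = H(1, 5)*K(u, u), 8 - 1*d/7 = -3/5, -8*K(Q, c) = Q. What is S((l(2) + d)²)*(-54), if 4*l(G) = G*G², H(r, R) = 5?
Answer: 2611467/20 ≈ 1.3057e+5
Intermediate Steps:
K(Q, c) = -Q/8
d = 301/5 (d = 56 - (-21)/5 = 56 - 7*(-⅗) = 56 + 21/5 = 301/5 ≈ 60.200)
l(G) = G³/4 (l(G) = (G*G²)/4 = G³/4)
S(u) = -5*u/8 (S(u) = 5*(-u/8) = -5*u/8)
S((l(2) + d)²)*(-54) = -5*((¼)*2³ + 301/5)²/8*(-54) = -5*((¼)*8 + 301/5)²/8*(-54) = -5*(2 + 301/5)²/8*(-54) = -5*(311/5)²/8*(-54) = -5/8*96721/25*(-54) = -96721/40*(-54) = 2611467/20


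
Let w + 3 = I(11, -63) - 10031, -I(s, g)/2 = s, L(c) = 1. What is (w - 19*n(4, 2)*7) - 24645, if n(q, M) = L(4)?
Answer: -34834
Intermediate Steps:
n(q, M) = 1
I(s, g) = -2*s
w = -10056 (w = -3 + (-2*11 - 10031) = -3 + (-22 - 10031) = -3 - 10053 = -10056)
(w - 19*n(4, 2)*7) - 24645 = (-10056 - 19*1*7) - 24645 = (-10056 - 19*7) - 24645 = (-10056 - 133) - 24645 = -10189 - 24645 = -34834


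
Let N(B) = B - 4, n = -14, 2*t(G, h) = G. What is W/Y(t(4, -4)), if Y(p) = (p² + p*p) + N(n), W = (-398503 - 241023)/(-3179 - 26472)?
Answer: -319763/148255 ≈ -2.1568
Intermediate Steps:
t(G, h) = G/2
N(B) = -4 + B
W = 639526/29651 (W = -639526/(-29651) = -639526*(-1/29651) = 639526/29651 ≈ 21.568)
Y(p) = -18 + 2*p² (Y(p) = (p² + p*p) + (-4 - 14) = (p² + p²) - 18 = 2*p² - 18 = -18 + 2*p²)
W/Y(t(4, -4)) = 639526/(29651*(-18 + 2*((½)*4)²)) = 639526/(29651*(-18 + 2*2²)) = 639526/(29651*(-18 + 2*4)) = 639526/(29651*(-18 + 8)) = (639526/29651)/(-10) = (639526/29651)*(-⅒) = -319763/148255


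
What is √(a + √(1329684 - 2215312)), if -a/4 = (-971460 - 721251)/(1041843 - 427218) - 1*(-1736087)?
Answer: √(-11659198919128640 + 3357901250*I*√221407)/40975 ≈ 0.17856 + 2635.2*I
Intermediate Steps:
a = -1422721039552/204875 (a = -4*((-971460 - 721251)/(1041843 - 427218) - 1*(-1736087)) = -4*(-1692711/614625 + 1736087) = -4*(-1692711*1/614625 + 1736087) = -4*(-564237/204875 + 1736087) = -4*355680259888/204875 = -1422721039552/204875 ≈ -6.9443e+6)
√(a + √(1329684 - 2215312)) = √(-1422721039552/204875 + √(1329684 - 2215312)) = √(-1422721039552/204875 + √(-885628)) = √(-1422721039552/204875 + 2*I*√221407)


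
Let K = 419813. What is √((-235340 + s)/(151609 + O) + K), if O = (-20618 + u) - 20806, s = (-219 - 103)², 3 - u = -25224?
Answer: 5*√19244613390139/33853 ≈ 647.93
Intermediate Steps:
u = 25227 (u = 3 - 1*(-25224) = 3 + 25224 = 25227)
s = 103684 (s = (-322)² = 103684)
O = -16197 (O = (-20618 + 25227) - 20806 = 4609 - 20806 = -16197)
√((-235340 + s)/(151609 + O) + K) = √((-235340 + 103684)/(151609 - 16197) + 419813) = √(-131656/135412 + 419813) = √(-131656*1/135412 + 419813) = √(-32914/33853 + 419813) = √(14211896575/33853) = 5*√19244613390139/33853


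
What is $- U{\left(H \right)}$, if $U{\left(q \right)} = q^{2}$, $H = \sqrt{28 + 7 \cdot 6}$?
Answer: $-70$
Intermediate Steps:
$H = \sqrt{70}$ ($H = \sqrt{28 + 42} = \sqrt{70} \approx 8.3666$)
$- U{\left(H \right)} = - \left(\sqrt{70}\right)^{2} = \left(-1\right) 70 = -70$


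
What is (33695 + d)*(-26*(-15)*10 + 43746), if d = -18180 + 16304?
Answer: 1516048074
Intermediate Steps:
d = -1876
(33695 + d)*(-26*(-15)*10 + 43746) = (33695 - 1876)*(-26*(-15)*10 + 43746) = 31819*(390*10 + 43746) = 31819*(3900 + 43746) = 31819*47646 = 1516048074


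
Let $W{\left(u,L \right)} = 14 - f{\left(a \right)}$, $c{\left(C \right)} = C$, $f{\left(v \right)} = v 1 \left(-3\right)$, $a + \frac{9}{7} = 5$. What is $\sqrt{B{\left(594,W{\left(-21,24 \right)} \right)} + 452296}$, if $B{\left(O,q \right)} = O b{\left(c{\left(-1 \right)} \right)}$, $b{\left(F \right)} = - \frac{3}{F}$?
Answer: $\sqrt{454078} \approx 673.85$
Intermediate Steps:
$a = \frac{26}{7}$ ($a = - \frac{9}{7} + 5 = \frac{26}{7} \approx 3.7143$)
$f{\left(v \right)} = - 3 v$ ($f{\left(v \right)} = v \left(-3\right) = - 3 v$)
$W{\left(u,L \right)} = \frac{176}{7}$ ($W{\left(u,L \right)} = 14 - \left(-3\right) \frac{26}{7} = 14 - - \frac{78}{7} = 14 + \frac{78}{7} = \frac{176}{7}$)
$B{\left(O,q \right)} = 3 O$ ($B{\left(O,q \right)} = O \left(- \frac{3}{-1}\right) = O \left(\left(-3\right) \left(-1\right)\right) = O 3 = 3 O$)
$\sqrt{B{\left(594,W{\left(-21,24 \right)} \right)} + 452296} = \sqrt{3 \cdot 594 + 452296} = \sqrt{1782 + 452296} = \sqrt{454078}$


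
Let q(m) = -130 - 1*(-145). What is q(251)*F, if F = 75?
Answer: 1125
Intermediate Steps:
q(m) = 15 (q(m) = -130 + 145 = 15)
q(251)*F = 15*75 = 1125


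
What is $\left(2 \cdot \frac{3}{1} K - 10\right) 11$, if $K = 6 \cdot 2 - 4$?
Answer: $418$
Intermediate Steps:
$K = 8$ ($K = 12 - 4 = 8$)
$\left(2 \cdot \frac{3}{1} K - 10\right) 11 = \left(2 \cdot \frac{3}{1} \cdot 8 - 10\right) 11 = \left(2 \cdot 3 \cdot 1 \cdot 8 - 10\right) 11 = \left(2 \cdot 3 \cdot 8 - 10\right) 11 = \left(6 \cdot 8 - 10\right) 11 = \left(48 - 10\right) 11 = 38 \cdot 11 = 418$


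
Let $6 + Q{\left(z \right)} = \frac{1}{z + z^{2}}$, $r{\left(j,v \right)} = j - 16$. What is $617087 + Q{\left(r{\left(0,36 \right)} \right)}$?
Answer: $\frac{148099441}{240} \approx 6.1708 \cdot 10^{5}$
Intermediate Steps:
$r{\left(j,v \right)} = -16 + j$ ($r{\left(j,v \right)} = j - 16 = -16 + j$)
$Q{\left(z \right)} = -6 + \frac{1}{z + z^{2}}$
$617087 + Q{\left(r{\left(0,36 \right)} \right)} = 617087 + \frac{1 - 6 \left(-16 + 0\right) - 6 \left(-16 + 0\right)^{2}}{\left(-16 + 0\right) \left(1 + \left(-16 + 0\right)\right)} = 617087 + \frac{1 - -96 - 6 \left(-16\right)^{2}}{\left(-16\right) \left(1 - 16\right)} = 617087 - \frac{1 + 96 - 1536}{16 \left(-15\right)} = 617087 - - \frac{1 + 96 - 1536}{240} = 617087 - \left(- \frac{1}{240}\right) \left(-1439\right) = 617087 - \frac{1439}{240} = \frac{148099441}{240}$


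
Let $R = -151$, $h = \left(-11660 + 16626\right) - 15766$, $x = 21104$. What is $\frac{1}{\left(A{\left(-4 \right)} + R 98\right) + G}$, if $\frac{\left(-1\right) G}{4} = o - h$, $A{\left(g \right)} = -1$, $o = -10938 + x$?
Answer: $- \frac{1}{98663} \approx -1.0136 \cdot 10^{-5}$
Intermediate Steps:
$h = -10800$ ($h = 4966 - 15766 = -10800$)
$o = 10166$ ($o = -10938 + 21104 = 10166$)
$G = -83864$ ($G = - 4 \left(10166 - -10800\right) = - 4 \left(10166 + 10800\right) = \left(-4\right) 20966 = -83864$)
$\frac{1}{\left(A{\left(-4 \right)} + R 98\right) + G} = \frac{1}{\left(-1 - 14798\right) - 83864} = \frac{1}{-14799 - 83864} = \frac{1}{-98663} = - \frac{1}{98663}$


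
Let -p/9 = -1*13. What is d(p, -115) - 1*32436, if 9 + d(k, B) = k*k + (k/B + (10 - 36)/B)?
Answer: -2157031/115 ≈ -18757.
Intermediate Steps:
p = 117 (p = -(-9)*13 = -9*(-13) = 117)
d(k, B) = -9 + k**2 - 26/B + k/B (d(k, B) = -9 + (k*k + (k/B + (10 - 36)/B)) = -9 + (k**2 + (k/B - 26/B)) = -9 + (k**2 + (-26/B + k/B)) = -9 + (k**2 - 26/B + k/B) = -9 + k**2 - 26/B + k/B)
d(p, -115) - 1*32436 = (-26 + 117 - 115*(-9 + 117**2))/(-115) - 1*32436 = -(-26 + 117 - 115*(-9 + 13689))/115 - 32436 = -(-26 + 117 - 115*13680)/115 - 32436 = -(-26 + 117 - 1573200)/115 - 32436 = -1/115*(-1573109) - 32436 = 1573109/115 - 32436 = -2157031/115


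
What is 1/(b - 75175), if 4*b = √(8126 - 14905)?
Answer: -1202800/90420496779 - 4*I*√6779/90420496779 ≈ -1.3302e-5 - 3.6423e-9*I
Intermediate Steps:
b = I*√6779/4 (b = √(8126 - 14905)/4 = √(-6779)/4 = (I*√6779)/4 = I*√6779/4 ≈ 20.584*I)
1/(b - 75175) = 1/(I*√6779/4 - 75175) = 1/(-75175 + I*√6779/4)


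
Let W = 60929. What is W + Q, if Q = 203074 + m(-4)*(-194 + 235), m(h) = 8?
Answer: 264331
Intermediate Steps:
Q = 203402 (Q = 203074 + 8*(-194 + 235) = 203074 + 8*41 = 203074 + 328 = 203402)
W + Q = 60929 + 203402 = 264331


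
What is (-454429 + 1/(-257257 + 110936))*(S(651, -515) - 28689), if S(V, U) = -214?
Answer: 274547556076590/20903 ≈ 1.3134e+10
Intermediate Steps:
(-454429 + 1/(-257257 + 110936))*(S(651, -515) - 28689) = (-454429 + 1/(-257257 + 110936))*(-214 - 28689) = (-454429 + 1/(-146321))*(-28903) = (-454429 - 1/146321)*(-28903) = -66492505710/146321*(-28903) = 274547556076590/20903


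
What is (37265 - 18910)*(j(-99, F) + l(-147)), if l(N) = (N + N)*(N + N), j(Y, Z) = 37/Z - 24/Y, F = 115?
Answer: 1204186239631/759 ≈ 1.5865e+9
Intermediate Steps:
j(Y, Z) = -24/Y + 37/Z
l(N) = 4*N**2 (l(N) = (2*N)*(2*N) = 4*N**2)
(37265 - 18910)*(j(-99, F) + l(-147)) = (37265 - 18910)*((-24/(-99) + 37/115) + 4*(-147)**2) = 18355*((-24*(-1/99) + 37*(1/115)) + 4*21609) = 18355*((8/33 + 37/115) + 86436) = 18355*(2141/3795 + 86436) = 18355*(328026761/3795) = 1204186239631/759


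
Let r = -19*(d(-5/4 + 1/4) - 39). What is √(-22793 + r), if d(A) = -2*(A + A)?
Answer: 4*I*√1383 ≈ 148.75*I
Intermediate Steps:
d(A) = -4*A
r = 665 (r = -19*(-4*(-5/4 + 1/4) - 39) = -19*(-4*(-5*¼ + 1*(¼)) - 39) = -19*(-4*(-5/4 + ¼) - 39) = -19*(-4*(-1) - 39) = -19*(4 - 39) = -19*(-35) = 665)
√(-22793 + r) = √(-22793 + 665) = √(-22128) = 4*I*√1383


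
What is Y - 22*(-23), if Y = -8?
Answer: 498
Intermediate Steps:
Y - 22*(-23) = -8 - 22*(-23) = -8 + 506 = 498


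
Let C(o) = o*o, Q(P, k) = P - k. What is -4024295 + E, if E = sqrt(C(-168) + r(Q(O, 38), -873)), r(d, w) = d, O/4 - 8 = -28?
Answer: -4024295 + sqrt(28106) ≈ -4.0241e+6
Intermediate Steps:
O = -80 (O = 32 + 4*(-28) = 32 - 112 = -80)
C(o) = o**2
E = sqrt(28106) (E = sqrt((-168)**2 + (-80 - 1*38)) = sqrt(28224 + (-80 - 38)) = sqrt(28224 - 118) = sqrt(28106) ≈ 167.65)
-4024295 + E = -4024295 + sqrt(28106)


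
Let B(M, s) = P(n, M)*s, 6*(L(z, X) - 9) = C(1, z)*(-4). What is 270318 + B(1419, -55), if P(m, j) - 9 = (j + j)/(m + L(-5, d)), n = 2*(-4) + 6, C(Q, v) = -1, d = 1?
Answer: 5737659/23 ≈ 2.4946e+5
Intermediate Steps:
L(z, X) = 29/3 (L(z, X) = 9 + (-1*(-4))/6 = 9 + (1/6)*4 = 9 + 2/3 = 29/3)
n = -2 (n = -8 + 6 = -2)
P(m, j) = 9 + 2*j/(29/3 + m) (P(m, j) = 9 + (j + j)/(m + 29/3) = 9 + (2*j)/(29/3 + m) = 9 + 2*j/(29/3 + m))
B(M, s) = s*(9 + 6*M/23) (B(M, s) = (3*(87 + 2*M + 9*(-2))/(29 + 3*(-2)))*s = (3*(87 + 2*M - 18)/(29 - 6))*s = (3*(69 + 2*M)/23)*s = (3*(1/23)*(69 + 2*M))*s = (9 + 6*M/23)*s = s*(9 + 6*M/23))
270318 + B(1419, -55) = 270318 + (3/23)*(-55)*(69 + 2*1419) = 270318 + (3/23)*(-55)*(69 + 2838) = 270318 + (3/23)*(-55)*2907 = 270318 - 479655/23 = 5737659/23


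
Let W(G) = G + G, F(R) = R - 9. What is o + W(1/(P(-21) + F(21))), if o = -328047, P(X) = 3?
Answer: -4920703/15 ≈ -3.2805e+5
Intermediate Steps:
F(R) = -9 + R
W(G) = 2*G
o + W(1/(P(-21) + F(21))) = -328047 + 2/(3 + (-9 + 21)) = -328047 + 2/(3 + 12) = -328047 + 2/15 = -4920703/15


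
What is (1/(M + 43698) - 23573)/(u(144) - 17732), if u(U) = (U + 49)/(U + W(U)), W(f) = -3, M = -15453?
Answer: 31293511048/23537678885 ≈ 1.3295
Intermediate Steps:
u(U) = (49 + U)/(-3 + U) (u(U) = (U + 49)/(U - 3) = (49 + U)/(-3 + U))
(1/(M + 43698) - 23573)/(u(144) - 17732) = (1/(-15453 + 43698) - 23573)/((49 + 144)/(-3 + 144) - 17732) = (1/28245 - 23573)/(193/141 - 17732) = (1/28245 - 23573)/((1/141)*193 - 17732) = -665819384/(28245*(193/141 - 17732)) = -665819384/(28245*(-2500019/141)) = -665819384/28245*(-141/2500019) = 31293511048/23537678885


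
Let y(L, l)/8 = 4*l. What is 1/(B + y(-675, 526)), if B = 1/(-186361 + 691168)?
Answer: 504807/8496911425 ≈ 5.9411e-5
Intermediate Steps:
y(L, l) = 32*l (y(L, l) = 8*(4*l) = 32*l)
B = 1/504807 ≈ 1.9810e-6
1/(B + y(-675, 526)) = 1/(1/504807 + 32*526) = 1/(1/504807 + 16832) = 1/(8496911425/504807) = 504807/8496911425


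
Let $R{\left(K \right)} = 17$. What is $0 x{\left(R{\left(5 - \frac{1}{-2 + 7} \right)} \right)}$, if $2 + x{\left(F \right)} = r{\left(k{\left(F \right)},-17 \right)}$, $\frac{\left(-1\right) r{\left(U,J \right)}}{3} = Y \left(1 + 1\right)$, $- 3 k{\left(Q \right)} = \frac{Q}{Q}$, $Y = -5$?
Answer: $0$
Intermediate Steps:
$k{\left(Q \right)} = - \frac{1}{3}$ ($k{\left(Q \right)} = - \frac{Q \frac{1}{Q}}{3} = \left(- \frac{1}{3}\right) 1 = - \frac{1}{3}$)
$r{\left(U,J \right)} = 30$ ($r{\left(U,J \right)} = - 3 \left(- 5 \left(1 + 1\right)\right) = - 3 \left(\left(-5\right) 2\right) = \left(-3\right) \left(-10\right) = 30$)
$x{\left(F \right)} = 28$ ($x{\left(F \right)} = -2 + 30 = 28$)
$0 x{\left(R{\left(5 - \frac{1}{-2 + 7} \right)} \right)} = 0 \cdot 28 = 0$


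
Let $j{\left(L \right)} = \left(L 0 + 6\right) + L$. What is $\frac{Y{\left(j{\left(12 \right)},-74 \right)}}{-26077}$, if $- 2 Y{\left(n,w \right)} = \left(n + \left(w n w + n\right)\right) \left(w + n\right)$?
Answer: $- \frac{2760912}{26077} \approx -105.88$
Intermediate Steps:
$j{\left(L \right)} = 6 + L$ ($j{\left(L \right)} = \left(0 + 6\right) + L = 6 + L$)
$Y{\left(n,w \right)} = - \frac{\left(n + w\right) \left(2 n + n w^{2}\right)}{2}$ ($Y{\left(n,w \right)} = - \frac{\left(n + \left(w n w + n\right)\right) \left(w + n\right)}{2} = - \frac{\left(n + \left(n w w + n\right)\right) \left(n + w\right)}{2} = - \frac{\left(n + \left(n w^{2} + n\right)\right) \left(n + w\right)}{2} = - \frac{\left(n + \left(n + n w^{2}\right)\right) \left(n + w\right)}{2} = - \frac{\left(2 n + n w^{2}\right) \left(n + w\right)}{2} = - \frac{\left(n + w\right) \left(2 n + n w^{2}\right)}{2}$)
$\frac{Y{\left(j{\left(12 \right)},-74 \right)}}{-26077} = \frac{\left(- \frac{1}{2}\right) \left(6 + 12\right) \left(\left(-74\right)^{3} + 2 \left(6 + 12\right) + 2 \left(-74\right) + \left(6 + 12\right) \left(-74\right)^{2}\right)}{-26077} = \left(- \frac{1}{2}\right) 18 \left(-405224 + 2 \cdot 18 - 148 + 18 \cdot 5476\right) \left(- \frac{1}{26077}\right) = \left(- \frac{1}{2}\right) 18 \left(-405224 + 36 - 148 + 98568\right) \left(- \frac{1}{26077}\right) = \left(- \frac{1}{2}\right) 18 \left(-306768\right) \left(- \frac{1}{26077}\right) = 2760912 \left(- \frac{1}{26077}\right) = - \frac{2760912}{26077}$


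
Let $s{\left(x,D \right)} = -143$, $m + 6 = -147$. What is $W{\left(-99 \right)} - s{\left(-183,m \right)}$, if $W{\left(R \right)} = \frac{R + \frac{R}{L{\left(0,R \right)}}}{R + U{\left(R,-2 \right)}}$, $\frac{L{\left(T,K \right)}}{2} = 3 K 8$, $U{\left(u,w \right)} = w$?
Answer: $\frac{698015}{4848} \approx 143.98$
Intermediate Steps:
$m = -153$ ($m = -6 - 147 = -153$)
$L{\left(T,K \right)} = 48 K$ ($L{\left(T,K \right)} = 2 \cdot 3 K 8 = 2 \cdot 24 K = 48 K$)
$W{\left(R \right)} = \frac{\frac{1}{48} + R}{-2 + R}$ ($W{\left(R \right)} = \frac{R + \frac{R}{48 R}}{R - 2} = \frac{R + R \frac{1}{48 R}}{-2 + R} = \frac{R + \frac{1}{48}}{-2 + R} = \frac{\frac{1}{48} + R}{-2 + R}$)
$W{\left(-99 \right)} - s{\left(-183,m \right)} = \frac{\frac{1}{48} - 99}{-2 - 99} - -143 = \frac{1}{-101} \left(- \frac{4751}{48}\right) + 143 = \left(- \frac{1}{101}\right) \left(- \frac{4751}{48}\right) + 143 = \frac{4751}{4848} + 143 = \frac{698015}{4848}$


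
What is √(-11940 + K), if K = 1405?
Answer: 7*I*√215 ≈ 102.64*I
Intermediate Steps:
√(-11940 + K) = √(-11940 + 1405) = √(-10535) = 7*I*√215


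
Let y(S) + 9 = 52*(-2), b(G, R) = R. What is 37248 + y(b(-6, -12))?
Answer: 37135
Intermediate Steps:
y(S) = -113 (y(S) = -9 + 52*(-2) = -9 - 104 = -113)
37248 + y(b(-6, -12)) = 37248 - 113 = 37135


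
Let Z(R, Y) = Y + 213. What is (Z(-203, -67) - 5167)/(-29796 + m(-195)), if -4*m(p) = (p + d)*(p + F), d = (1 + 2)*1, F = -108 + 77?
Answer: 5021/40644 ≈ 0.12354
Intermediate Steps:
F = -31
Z(R, Y) = 213 + Y
d = 3 (d = 3*1 = 3)
m(p) = -(-31 + p)*(3 + p)/4 (m(p) = -(p + 3)*(p - 31)/4 = -(3 + p)*(-31 + p)/4 = -(-31 + p)*(3 + p)/4)
(Z(-203, -67) - 5167)/(-29796 + m(-195)) = ((213 - 67) - 5167)/(-29796 + (93/4 + 7*(-195) - ¼*(-195)²)) = (146 - 5167)/(-29796 + (93/4 - 1365 - ¼*38025)) = -5021/(-29796 + (93/4 - 1365 - 38025/4)) = -5021/(-29796 - 10848) = -5021/(-40644) = -5021*(-1/40644) = 5021/40644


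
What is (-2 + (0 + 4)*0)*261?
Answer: -522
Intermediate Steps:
(-2 + (0 + 4)*0)*261 = (-2 + 4*0)*261 = (-2 + 0)*261 = -2*261 = -522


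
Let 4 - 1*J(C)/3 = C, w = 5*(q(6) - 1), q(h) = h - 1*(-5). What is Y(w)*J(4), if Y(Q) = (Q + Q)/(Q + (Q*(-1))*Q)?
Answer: 0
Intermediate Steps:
q(h) = 5 + h (q(h) = h + 5 = 5 + h)
w = 50 (w = 5*((5 + 6) - 1) = 5*(11 - 1) = 5*10 = 50)
J(C) = 12 - 3*C
Y(Q) = 2*Q/(Q - Q**2) (Y(Q) = (2*Q)/(Q + (-Q)*Q) = (2*Q)/(Q - Q**2) = 2*Q/(Q - Q**2))
Y(w)*J(4) = (-2/(-1 + 50))*(12 - 3*4) = (-2/49)*(12 - 12) = -2*1/49*0 = -2/49*0 = 0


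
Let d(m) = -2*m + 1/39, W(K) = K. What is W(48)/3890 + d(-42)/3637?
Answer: 9777997/275884635 ≈ 0.035442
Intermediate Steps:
d(m) = 1/39 - 2*m (d(m) = -2*m + 1/39 = 1/39 - 2*m)
W(48)/3890 + d(-42)/3637 = 48/3890 + (1/39 - 2*(-42))/3637 = 48*(1/3890) + (1/39 + 84)*(1/3637) = 24/1945 + (3277/39)*(1/3637) = 24/1945 + 3277/141843 = 9777997/275884635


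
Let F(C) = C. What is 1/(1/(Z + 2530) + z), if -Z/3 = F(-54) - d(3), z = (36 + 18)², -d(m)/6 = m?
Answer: 2638/7692409 ≈ 0.00034294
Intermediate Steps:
d(m) = -6*m
z = 2916 (z = 54² = 2916)
Z = 108 (Z = -3*(-54 - (-6)*3) = -3*(-54 - 1*(-18)) = -3*(-54 + 18) = -3*(-36) = 108)
1/(1/(Z + 2530) + z) = 1/(1/(108 + 2530) + 2916) = 1/(1/2638 + 2916) = 1/(7692409/2638) = 2638/7692409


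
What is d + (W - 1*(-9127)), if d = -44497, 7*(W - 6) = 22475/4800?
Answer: -47528317/1344 ≈ -35363.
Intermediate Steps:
W = 8963/1344 (W = 6 + (22475/4800)/7 = 6 + (22475*(1/4800))/7 = 6 + (⅐)*(899/192) = 6 + 899/1344 = 8963/1344 ≈ 6.6689)
d + (W - 1*(-9127)) = -44497 + (8963/1344 - 1*(-9127)) = -44497 + (8963/1344 + 9127) = -44497 + 12275651/1344 = -47528317/1344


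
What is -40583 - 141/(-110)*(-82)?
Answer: -2237846/55 ≈ -40688.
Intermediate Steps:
-40583 - 141/(-110)*(-82) = -40583 - 141*(-1/110)*(-82) = -40583 - (-141)*(-82)/110 = -40583 - 1*5781/55 = -40583 - 5781/55 = -2237846/55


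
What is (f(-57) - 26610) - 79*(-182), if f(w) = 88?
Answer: -12144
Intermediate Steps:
(f(-57) - 26610) - 79*(-182) = (88 - 26610) - 79*(-182) = -26522 + 14378 = -12144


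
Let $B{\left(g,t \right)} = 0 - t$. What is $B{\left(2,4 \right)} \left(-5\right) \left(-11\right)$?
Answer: $-220$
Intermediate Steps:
$B{\left(g,t \right)} = - t$
$B{\left(2,4 \right)} \left(-5\right) \left(-11\right) = \left(-1\right) 4 \left(-5\right) \left(-11\right) = \left(-4\right) \left(-5\right) \left(-11\right) = 20 \left(-11\right) = -220$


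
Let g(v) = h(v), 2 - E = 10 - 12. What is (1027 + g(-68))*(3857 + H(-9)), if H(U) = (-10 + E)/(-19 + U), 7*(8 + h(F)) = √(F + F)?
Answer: 55027019/14 + 54001*I*√34/49 ≈ 3.9305e+6 + 6426.1*I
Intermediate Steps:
h(F) = -8 + √2*√F/7 (h(F) = -8 + √(F + F)/7 = -8 + √(2*F)/7 = -8 + (√2*√F)/7 = -8 + √2*√F/7)
E = 4 (E = 2 - (10 - 12) = 2 - 1*(-2) = 2 + 2 = 4)
g(v) = -8 + √2*√v/7
H(U) = -6/(-19 + U) (H(U) = (-10 + 4)/(-19 + U) = -6/(-19 + U))
(1027 + g(-68))*(3857 + H(-9)) = (1027 + (-8 + √2*√(-68)/7))*(3857 - 6/(-19 - 9)) = (1027 + (-8 + √2*(2*I*√17)/7))*(3857 - 6/(-28)) = (1027 + (-8 + 2*I*√34/7))*(3857 - 6*(-1/28)) = (1019 + 2*I*√34/7)*(3857 + 3/14) = (1019 + 2*I*√34/7)*(54001/14) = 55027019/14 + 54001*I*√34/49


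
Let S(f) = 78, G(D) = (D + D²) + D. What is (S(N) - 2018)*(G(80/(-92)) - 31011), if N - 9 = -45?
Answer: 31826357660/529 ≈ 6.0163e+7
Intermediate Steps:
N = -36 (N = 9 - 45 = -36)
G(D) = D² + 2*D
(S(N) - 2018)*(G(80/(-92)) - 31011) = (78 - 2018)*((80/(-92))*(2 + 80/(-92)) - 31011) = -1940*((80*(-1/92))*(2 + 80*(-1/92)) - 31011) = -1940*(-20*(2 - 20/23)/23 - 31011) = -1940*(-20/23*26/23 - 31011) = -1940*(-520/529 - 31011) = -1940*(-16405339/529) = 31826357660/529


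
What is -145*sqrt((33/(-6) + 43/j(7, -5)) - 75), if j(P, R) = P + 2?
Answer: -145*I*sqrt(2726)/6 ≈ -1261.8*I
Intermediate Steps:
j(P, R) = 2 + P
-145*sqrt((33/(-6) + 43/j(7, -5)) - 75) = -145*sqrt((33/(-6) + 43/(2 + 7)) - 75) = -145*sqrt((33*(-1/6) + 43/9) - 75) = -145*sqrt((-11/2 + 43*(1/9)) - 75) = -145*sqrt((-11/2 + 43/9) - 75) = -145*sqrt(-13/18 - 75) = -145*I*sqrt(2726)/6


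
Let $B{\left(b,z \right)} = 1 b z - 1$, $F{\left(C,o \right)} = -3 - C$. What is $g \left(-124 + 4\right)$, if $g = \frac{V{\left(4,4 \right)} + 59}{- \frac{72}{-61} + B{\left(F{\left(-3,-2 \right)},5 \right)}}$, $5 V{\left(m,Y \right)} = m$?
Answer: $- \frac{437736}{11} \approx -39794.0$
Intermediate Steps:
$V{\left(m,Y \right)} = \frac{m}{5}$
$B{\left(b,z \right)} = -1 + b z$ ($B{\left(b,z \right)} = b z - 1 = -1 + b z$)
$g = \frac{18239}{55}$ ($g = \frac{\frac{1}{5} \cdot 4 + 59}{- \frac{72}{-61} - \left(1 - \left(-3 - -3\right) 5\right)} = \frac{\frac{4}{5} + 59}{\left(-72\right) \left(- \frac{1}{61}\right) - \left(1 - \left(-3 + 3\right) 5\right)} = \frac{299}{5 \left(\frac{72}{61} + \left(-1 + 0 \cdot 5\right)\right)} = \frac{299}{5 \left(\frac{72}{61} + \left(-1 + 0\right)\right)} = \frac{299}{5 \left(\frac{72}{61} - 1\right)} = \frac{299}{5 \cdot \frac{11}{61}} = \frac{299}{5} \cdot \frac{61}{11} = \frac{18239}{55} \approx 331.62$)
$g \left(-124 + 4\right) = \frac{18239 \left(-124 + 4\right)}{55} = \frac{18239}{55} \left(-120\right) = - \frac{437736}{11}$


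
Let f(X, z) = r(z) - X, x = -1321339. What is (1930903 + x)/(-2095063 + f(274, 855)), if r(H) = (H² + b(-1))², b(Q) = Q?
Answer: 609564/534393993239 ≈ 1.1407e-6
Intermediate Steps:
r(H) = (-1 + H²)² (r(H) = (H² - 1)² = (-1 + H²)²)
f(X, z) = (-1 + z²)² - X
(1930903 + x)/(-2095063 + f(274, 855)) = (1930903 - 1321339)/(-2095063 + ((-1 + 855²)² - 1*274)) = 609564/(-2095063 + ((-1 + 731025)² - 274)) = 609564/(-2095063 + (731024² - 274)) = 609564/(-2095063 + (534396088576 - 274)) = 609564/(-2095063 + 534396088302) = 609564/534393993239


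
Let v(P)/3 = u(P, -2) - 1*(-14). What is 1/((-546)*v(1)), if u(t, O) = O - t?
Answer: -1/18018 ≈ -5.5500e-5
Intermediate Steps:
v(P) = 36 - 3*P (v(P) = 3*((-2 - P) - 1*(-14)) = 3*((-2 - P) + 14) = 3*(12 - P) = 36 - 3*P)
1/((-546)*v(1)) = 1/((-546)*(36 - 3*1)) = -1/(546*(36 - 3)) = -1/546/33 = -1/546*1/33 = -1/18018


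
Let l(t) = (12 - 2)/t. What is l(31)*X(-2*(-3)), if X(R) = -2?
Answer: -20/31 ≈ -0.64516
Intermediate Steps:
l(t) = 10/t
l(31)*X(-2*(-3)) = (10/31)*(-2) = -20/31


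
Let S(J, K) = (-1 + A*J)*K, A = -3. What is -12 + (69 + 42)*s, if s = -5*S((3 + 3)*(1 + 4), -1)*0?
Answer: -12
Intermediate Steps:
S(J, K) = K*(-1 - 3*J) (S(J, K) = (-1 - 3*J)*K = K*(-1 - 3*J))
s = 0 (s = -(-5)*(-1)*(1 + 3*((3 + 3)*(1 + 4)))*0 = -(-5)*(-1)*(1 + 3*(6*5))*0 = -(-5)*(-1)*(1 + 3*30)*0 = -(-5)*(-1)*(1 + 90)*0 = -(-5)*(-1)*91*0 = -5*91*0 = -455*0 = 0)
-12 + (69 + 42)*s = -12 + (69 + 42)*0 = -12 + 111*0 = -12 + 0 = -12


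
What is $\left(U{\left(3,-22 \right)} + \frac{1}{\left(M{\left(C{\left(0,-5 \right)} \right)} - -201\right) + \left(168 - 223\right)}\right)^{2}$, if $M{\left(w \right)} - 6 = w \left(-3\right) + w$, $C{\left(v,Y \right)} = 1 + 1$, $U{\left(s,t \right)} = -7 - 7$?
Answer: $\frac{4289041}{21904} \approx 195.81$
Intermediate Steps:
$U{\left(s,t \right)} = -14$ ($U{\left(s,t \right)} = -7 - 7 = -14$)
$C{\left(v,Y \right)} = 2$
$M{\left(w \right)} = 6 - 2 w$ ($M{\left(w \right)} = 6 + \left(w \left(-3\right) + w\right) = 6 + \left(- 3 w + w\right) = 6 - 2 w$)
$\left(U{\left(3,-22 \right)} + \frac{1}{\left(M{\left(C{\left(0,-5 \right)} \right)} - -201\right) + \left(168 - 223\right)}\right)^{2} = \left(-14 + \frac{1}{\left(\left(6 - 4\right) - -201\right) + \left(168 - 223\right)}\right)^{2} = \left(-14 + \frac{1}{\left(\left(6 - 4\right) + 201\right) - 55}\right)^{2} = \left(-14 + \frac{1}{\left(2 + 201\right) - 55}\right)^{2} = \left(-14 + \frac{1}{203 - 55}\right)^{2} = \left(-14 + \frac{1}{148}\right)^{2} = \left(- \frac{2071}{148}\right)^{2} = \frac{4289041}{21904}$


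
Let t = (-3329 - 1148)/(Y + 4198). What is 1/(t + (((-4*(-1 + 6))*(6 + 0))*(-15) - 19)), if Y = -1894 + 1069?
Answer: 3373/6002836 ≈ 0.00056190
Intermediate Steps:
Y = -825
t = -4477/3373 (t = (-3329 - 1148)/(-825 + 4198) = -4477/3373 ≈ -1.3273)
1/(t + (((-4*(-1 + 6))*(6 + 0))*(-15) - 19)) = 1/(-4477/3373 + (((-4*(-1 + 6))*(6 + 0))*(-15) - 19)) = 1/(-4477/3373 + ((-4*5*6)*(-15) - 19)) = 1/(-4477/3373 + (-20*6*(-15) - 19)) = 1/(-4477/3373 + (-120*(-15) - 19)) = 1/(-4477/3373 + (1800 - 19)) = 1/(-4477/3373 + 1781) = 1/(6002836/3373) = 3373/6002836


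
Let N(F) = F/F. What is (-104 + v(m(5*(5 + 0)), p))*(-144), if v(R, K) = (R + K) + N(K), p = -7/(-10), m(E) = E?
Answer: 55656/5 ≈ 11131.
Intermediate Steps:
N(F) = 1
p = 7/10 (p = -7*(-⅒) = 7/10 ≈ 0.70000)
v(R, K) = 1 + K + R (v(R, K) = (R + K) + 1 = (K + R) + 1 = 1 + K + R)
(-104 + v(m(5*(5 + 0)), p))*(-144) = (-104 + (1 + 7/10 + 5*(5 + 0)))*(-144) = (-104 + (1 + 7/10 + 5*5))*(-144) = (-104 + (1 + 7/10 + 25))*(-144) = (-104 + 267/10)*(-144) = -773/10*(-144) = 55656/5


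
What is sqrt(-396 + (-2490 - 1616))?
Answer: I*sqrt(4502) ≈ 67.097*I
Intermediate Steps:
sqrt(-396 + (-2490 - 1616)) = sqrt(-396 - 4106) = sqrt(-4502) = I*sqrt(4502)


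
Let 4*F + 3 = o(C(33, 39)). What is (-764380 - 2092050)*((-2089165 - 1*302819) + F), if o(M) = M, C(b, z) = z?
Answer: 6832509149250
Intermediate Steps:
F = 9 (F = -¾ + (¼)*39 = -¾ + 39/4 = 9)
(-764380 - 2092050)*((-2089165 - 1*302819) + F) = (-764380 - 2092050)*((-2089165 - 1*302819) + 9) = -2856430*((-2089165 - 302819) + 9) = -2856430*(-2391984 + 9) = -2856430*(-2391975) = 6832509149250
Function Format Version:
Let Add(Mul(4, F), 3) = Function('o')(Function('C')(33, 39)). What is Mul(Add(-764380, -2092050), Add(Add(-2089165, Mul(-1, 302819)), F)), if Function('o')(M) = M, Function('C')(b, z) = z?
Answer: 6832509149250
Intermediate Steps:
F = 9 (F = Add(Rational(-3, 4), Mul(Rational(1, 4), 39)) = Add(Rational(-3, 4), Rational(39, 4)) = 9)
Mul(Add(-764380, -2092050), Add(Add(-2089165, Mul(-1, 302819)), F)) = Mul(Add(-764380, -2092050), Add(Add(-2089165, Mul(-1, 302819)), 9)) = Mul(-2856430, Add(Add(-2089165, -302819), 9)) = Mul(-2856430, Add(-2391984, 9)) = Mul(-2856430, -2391975) = 6832509149250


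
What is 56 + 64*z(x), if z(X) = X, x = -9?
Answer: -520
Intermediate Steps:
56 + 64*z(x) = 56 + 64*(-9) = 56 - 576 = -520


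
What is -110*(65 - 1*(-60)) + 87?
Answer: -13663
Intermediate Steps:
-110*(65 - 1*(-60)) + 87 = -110*(65 + 60) + 87 = -110*125 + 87 = -13750 + 87 = -13663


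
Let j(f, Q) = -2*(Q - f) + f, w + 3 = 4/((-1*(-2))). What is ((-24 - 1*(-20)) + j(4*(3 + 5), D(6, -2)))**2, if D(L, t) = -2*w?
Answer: 7744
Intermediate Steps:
w = -1 (w = -3 + 4/((-1*(-2))) = -3 + 4/2 = -3 + 4*(1/2) = -3 + 2 = -1)
D(L, t) = 2 (D(L, t) = -2*(-1) = 2)
j(f, Q) = -2*Q + 3*f (j(f, Q) = (-2*Q + 2*f) + f = -2*Q + 3*f)
((-24 - 1*(-20)) + j(4*(3 + 5), D(6, -2)))**2 = ((-24 - 1*(-20)) + (-2*2 + 3*(4*(3 + 5))))**2 = ((-24 + 20) + (-4 + 3*(4*8)))**2 = (-4 + (-4 + 3*32))**2 = (-4 + (-4 + 96))**2 = (-4 + 92)**2 = 88**2 = 7744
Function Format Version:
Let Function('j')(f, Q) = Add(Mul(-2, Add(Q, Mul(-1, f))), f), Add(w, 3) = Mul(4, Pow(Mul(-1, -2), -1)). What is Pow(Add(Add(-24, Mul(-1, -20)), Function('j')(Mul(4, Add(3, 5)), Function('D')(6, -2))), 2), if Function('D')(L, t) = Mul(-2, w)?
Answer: 7744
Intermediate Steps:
w = -1 (w = Add(-3, Mul(4, Pow(Mul(-1, -2), -1))) = Add(-3, Mul(4, Pow(2, -1))) = Add(-3, Mul(4, Rational(1, 2))) = Add(-3, 2) = -1)
Function('D')(L, t) = 2 (Function('D')(L, t) = Mul(-2, -1) = 2)
Function('j')(f, Q) = Add(Mul(-2, Q), Mul(3, f)) (Function('j')(f, Q) = Add(Add(Mul(-2, Q), Mul(2, f)), f) = Add(Mul(-2, Q), Mul(3, f)))
Pow(Add(Add(-24, Mul(-1, -20)), Function('j')(Mul(4, Add(3, 5)), Function('D')(6, -2))), 2) = Pow(Add(Add(-24, Mul(-1, -20)), Add(Mul(-2, 2), Mul(3, Mul(4, Add(3, 5))))), 2) = Pow(Add(Add(-24, 20), Add(-4, Mul(3, Mul(4, 8)))), 2) = Pow(Add(-4, Add(-4, Mul(3, 32))), 2) = Pow(Add(-4, Add(-4, 96)), 2) = Pow(Add(-4, 92), 2) = Pow(88, 2) = 7744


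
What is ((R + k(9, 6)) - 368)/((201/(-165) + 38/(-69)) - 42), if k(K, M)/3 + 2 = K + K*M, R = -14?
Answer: 755205/166103 ≈ 4.5466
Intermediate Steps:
k(K, M) = -6 + 3*K + 3*K*M (k(K, M) = -6 + 3*(K + K*M) = -6 + (3*K + 3*K*M) = -6 + 3*K + 3*K*M)
((R + k(9, 6)) - 368)/((201/(-165) + 38/(-69)) - 42) = ((-14 + (-6 + 3*9 + 3*9*6)) - 368)/((201/(-165) + 38/(-69)) - 42) = ((-14 + (-6 + 27 + 162)) - 368)/((201*(-1/165) + 38*(-1/69)) - 42) = ((-14 + 183) - 368)/((-67/55 - 38/69) - 42) = (169 - 368)/(-6713/3795 - 42) = -199/(-166103/3795) = -199*(-3795/166103) = 755205/166103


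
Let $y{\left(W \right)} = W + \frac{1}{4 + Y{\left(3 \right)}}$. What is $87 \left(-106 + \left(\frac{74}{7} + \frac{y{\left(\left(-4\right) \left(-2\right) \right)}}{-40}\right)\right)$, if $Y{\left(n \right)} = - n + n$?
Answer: $- \frac{9318657}{1120} \approx -8320.2$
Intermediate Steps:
$Y{\left(n \right)} = 0$
$y{\left(W \right)} = \frac{1}{4} + W$ ($y{\left(W \right)} = W + \frac{1}{4 + 0} = W + \frac{1}{4} = \frac{1}{4} + W$)
$87 \left(-106 + \left(\frac{74}{7} + \frac{y{\left(\left(-4\right) \left(-2\right) \right)}}{-40}\right)\right) = 87 \left(-106 + \left(\frac{74}{7} + \frac{\frac{1}{4} - -8}{-40}\right)\right) = 87 \left(-106 + \left(74 \cdot \frac{1}{7} + \left(\frac{1}{4} + 8\right) \left(- \frac{1}{40}\right)\right)\right) = 87 \left(-106 + \left(\frac{74}{7} + \frac{33}{4} \left(- \frac{1}{40}\right)\right)\right) = 87 \left(-106 + \left(\frac{74}{7} - \frac{33}{160}\right)\right) = 87 \left(-106 + \frac{11609}{1120}\right) = 87 \left(- \frac{107111}{1120}\right) = - \frac{9318657}{1120}$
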